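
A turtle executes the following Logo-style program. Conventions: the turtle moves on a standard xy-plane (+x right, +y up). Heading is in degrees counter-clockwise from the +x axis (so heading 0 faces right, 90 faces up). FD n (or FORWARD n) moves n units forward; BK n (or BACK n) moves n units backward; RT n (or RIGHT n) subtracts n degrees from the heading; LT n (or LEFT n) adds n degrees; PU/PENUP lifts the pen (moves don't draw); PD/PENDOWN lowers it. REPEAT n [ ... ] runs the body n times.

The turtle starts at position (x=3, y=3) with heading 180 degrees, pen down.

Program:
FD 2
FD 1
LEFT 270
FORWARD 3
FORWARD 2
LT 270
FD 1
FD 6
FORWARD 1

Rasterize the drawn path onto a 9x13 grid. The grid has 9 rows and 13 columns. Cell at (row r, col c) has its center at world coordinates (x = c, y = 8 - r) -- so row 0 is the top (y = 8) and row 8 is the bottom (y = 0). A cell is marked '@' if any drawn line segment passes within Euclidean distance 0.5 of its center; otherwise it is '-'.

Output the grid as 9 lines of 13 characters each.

Answer: @@@@@@@@@----
@------------
@------------
@------------
@------------
@@@@---------
-------------
-------------
-------------

Derivation:
Segment 0: (3,3) -> (1,3)
Segment 1: (1,3) -> (0,3)
Segment 2: (0,3) -> (0,6)
Segment 3: (0,6) -> (0,8)
Segment 4: (0,8) -> (1,8)
Segment 5: (1,8) -> (7,8)
Segment 6: (7,8) -> (8,8)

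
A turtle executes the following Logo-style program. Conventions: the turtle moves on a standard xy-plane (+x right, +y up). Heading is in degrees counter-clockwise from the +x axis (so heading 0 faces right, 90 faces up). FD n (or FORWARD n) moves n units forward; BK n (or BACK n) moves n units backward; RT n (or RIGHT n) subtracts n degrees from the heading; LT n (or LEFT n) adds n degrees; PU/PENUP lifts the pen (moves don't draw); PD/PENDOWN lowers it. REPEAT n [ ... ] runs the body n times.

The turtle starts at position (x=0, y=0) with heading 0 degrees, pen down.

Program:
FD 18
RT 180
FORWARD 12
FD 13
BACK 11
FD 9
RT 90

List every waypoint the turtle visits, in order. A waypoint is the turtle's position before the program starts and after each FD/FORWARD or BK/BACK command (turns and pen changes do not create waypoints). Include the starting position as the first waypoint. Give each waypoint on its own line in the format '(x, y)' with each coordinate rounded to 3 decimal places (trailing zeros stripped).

Answer: (0, 0)
(18, 0)
(6, 0)
(-7, 0)
(4, 0)
(-5, 0)

Derivation:
Executing turtle program step by step:
Start: pos=(0,0), heading=0, pen down
FD 18: (0,0) -> (18,0) [heading=0, draw]
RT 180: heading 0 -> 180
FD 12: (18,0) -> (6,0) [heading=180, draw]
FD 13: (6,0) -> (-7,0) [heading=180, draw]
BK 11: (-7,0) -> (4,0) [heading=180, draw]
FD 9: (4,0) -> (-5,0) [heading=180, draw]
RT 90: heading 180 -> 90
Final: pos=(-5,0), heading=90, 5 segment(s) drawn
Waypoints (6 total):
(0, 0)
(18, 0)
(6, 0)
(-7, 0)
(4, 0)
(-5, 0)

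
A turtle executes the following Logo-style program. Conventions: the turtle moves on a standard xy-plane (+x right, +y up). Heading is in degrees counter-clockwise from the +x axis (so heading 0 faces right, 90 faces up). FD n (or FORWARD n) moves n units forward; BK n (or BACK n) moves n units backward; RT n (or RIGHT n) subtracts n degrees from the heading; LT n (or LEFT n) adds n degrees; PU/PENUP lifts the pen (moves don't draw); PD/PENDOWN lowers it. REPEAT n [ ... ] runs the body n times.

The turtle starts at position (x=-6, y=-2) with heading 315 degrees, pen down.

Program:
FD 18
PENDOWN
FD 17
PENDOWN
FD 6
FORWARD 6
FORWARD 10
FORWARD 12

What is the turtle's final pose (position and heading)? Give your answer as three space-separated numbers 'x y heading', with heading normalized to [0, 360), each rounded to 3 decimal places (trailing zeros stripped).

Answer: 42.79 -50.79 315

Derivation:
Executing turtle program step by step:
Start: pos=(-6,-2), heading=315, pen down
FD 18: (-6,-2) -> (6.728,-14.728) [heading=315, draw]
PD: pen down
FD 17: (6.728,-14.728) -> (18.749,-26.749) [heading=315, draw]
PD: pen down
FD 6: (18.749,-26.749) -> (22.991,-30.991) [heading=315, draw]
FD 6: (22.991,-30.991) -> (27.234,-35.234) [heading=315, draw]
FD 10: (27.234,-35.234) -> (34.305,-42.305) [heading=315, draw]
FD 12: (34.305,-42.305) -> (42.79,-50.79) [heading=315, draw]
Final: pos=(42.79,-50.79), heading=315, 6 segment(s) drawn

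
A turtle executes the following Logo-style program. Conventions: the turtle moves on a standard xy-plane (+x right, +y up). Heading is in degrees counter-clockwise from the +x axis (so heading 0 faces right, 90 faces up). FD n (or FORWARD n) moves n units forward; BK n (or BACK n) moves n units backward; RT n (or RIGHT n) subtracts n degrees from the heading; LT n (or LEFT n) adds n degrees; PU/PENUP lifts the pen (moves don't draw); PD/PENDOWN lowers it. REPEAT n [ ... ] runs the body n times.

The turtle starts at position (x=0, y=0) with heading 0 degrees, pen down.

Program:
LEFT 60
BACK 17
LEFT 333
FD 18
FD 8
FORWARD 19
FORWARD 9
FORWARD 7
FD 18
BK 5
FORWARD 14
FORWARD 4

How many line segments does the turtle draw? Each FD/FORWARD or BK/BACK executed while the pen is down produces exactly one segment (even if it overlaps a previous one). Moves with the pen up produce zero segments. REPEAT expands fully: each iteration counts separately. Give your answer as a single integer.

Executing turtle program step by step:
Start: pos=(0,0), heading=0, pen down
LT 60: heading 0 -> 60
BK 17: (0,0) -> (-8.5,-14.722) [heading=60, draw]
LT 333: heading 60 -> 33
FD 18: (-8.5,-14.722) -> (6.596,-4.919) [heading=33, draw]
FD 8: (6.596,-4.919) -> (13.305,-0.562) [heading=33, draw]
FD 19: (13.305,-0.562) -> (29.24,9.786) [heading=33, draw]
FD 9: (29.24,9.786) -> (36.788,14.688) [heading=33, draw]
FD 7: (36.788,14.688) -> (42.659,18.501) [heading=33, draw]
FD 18: (42.659,18.501) -> (57.755,28.304) [heading=33, draw]
BK 5: (57.755,28.304) -> (53.562,25.581) [heading=33, draw]
FD 14: (53.562,25.581) -> (65.303,33.206) [heading=33, draw]
FD 4: (65.303,33.206) -> (68.658,35.384) [heading=33, draw]
Final: pos=(68.658,35.384), heading=33, 10 segment(s) drawn
Segments drawn: 10

Answer: 10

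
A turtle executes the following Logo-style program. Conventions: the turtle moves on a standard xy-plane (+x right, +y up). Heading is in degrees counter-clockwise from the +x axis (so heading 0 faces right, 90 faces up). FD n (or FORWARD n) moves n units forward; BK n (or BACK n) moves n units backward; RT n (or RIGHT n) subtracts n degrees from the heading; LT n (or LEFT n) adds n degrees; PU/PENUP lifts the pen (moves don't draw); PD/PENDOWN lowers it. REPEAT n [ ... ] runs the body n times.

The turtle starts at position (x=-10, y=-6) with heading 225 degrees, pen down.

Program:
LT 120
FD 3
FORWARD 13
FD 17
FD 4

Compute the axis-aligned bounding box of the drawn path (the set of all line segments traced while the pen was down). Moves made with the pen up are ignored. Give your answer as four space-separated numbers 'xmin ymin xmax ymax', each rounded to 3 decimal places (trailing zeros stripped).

Answer: -10 -15.576 25.739 -6

Derivation:
Executing turtle program step by step:
Start: pos=(-10,-6), heading=225, pen down
LT 120: heading 225 -> 345
FD 3: (-10,-6) -> (-7.102,-6.776) [heading=345, draw]
FD 13: (-7.102,-6.776) -> (5.455,-10.141) [heading=345, draw]
FD 17: (5.455,-10.141) -> (21.876,-14.541) [heading=345, draw]
FD 4: (21.876,-14.541) -> (25.739,-15.576) [heading=345, draw]
Final: pos=(25.739,-15.576), heading=345, 4 segment(s) drawn

Segment endpoints: x in {-10, -7.102, 5.455, 21.876, 25.739}, y in {-15.576, -14.541, -10.141, -6.776, -6}
xmin=-10, ymin=-15.576, xmax=25.739, ymax=-6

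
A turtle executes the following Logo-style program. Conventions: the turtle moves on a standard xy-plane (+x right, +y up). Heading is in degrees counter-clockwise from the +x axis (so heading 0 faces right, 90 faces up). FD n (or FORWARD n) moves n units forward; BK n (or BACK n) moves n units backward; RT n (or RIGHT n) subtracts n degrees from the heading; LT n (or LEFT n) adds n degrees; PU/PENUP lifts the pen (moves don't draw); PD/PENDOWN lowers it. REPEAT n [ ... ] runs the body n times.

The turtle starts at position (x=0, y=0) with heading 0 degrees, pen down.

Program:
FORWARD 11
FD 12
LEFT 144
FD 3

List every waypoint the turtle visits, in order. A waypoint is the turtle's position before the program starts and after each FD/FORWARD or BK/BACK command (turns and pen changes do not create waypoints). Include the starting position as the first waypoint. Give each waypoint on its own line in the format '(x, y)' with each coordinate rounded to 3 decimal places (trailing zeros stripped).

Answer: (0, 0)
(11, 0)
(23, 0)
(20.573, 1.763)

Derivation:
Executing turtle program step by step:
Start: pos=(0,0), heading=0, pen down
FD 11: (0,0) -> (11,0) [heading=0, draw]
FD 12: (11,0) -> (23,0) [heading=0, draw]
LT 144: heading 0 -> 144
FD 3: (23,0) -> (20.573,1.763) [heading=144, draw]
Final: pos=(20.573,1.763), heading=144, 3 segment(s) drawn
Waypoints (4 total):
(0, 0)
(11, 0)
(23, 0)
(20.573, 1.763)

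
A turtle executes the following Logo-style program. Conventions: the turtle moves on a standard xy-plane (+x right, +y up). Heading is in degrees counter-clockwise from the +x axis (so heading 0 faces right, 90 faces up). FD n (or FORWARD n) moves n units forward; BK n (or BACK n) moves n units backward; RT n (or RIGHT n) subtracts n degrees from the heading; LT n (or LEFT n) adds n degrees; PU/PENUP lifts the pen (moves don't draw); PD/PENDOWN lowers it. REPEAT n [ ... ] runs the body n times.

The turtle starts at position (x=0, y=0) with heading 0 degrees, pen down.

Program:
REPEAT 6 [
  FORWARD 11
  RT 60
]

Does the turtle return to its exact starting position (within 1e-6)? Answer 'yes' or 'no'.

Answer: yes

Derivation:
Executing turtle program step by step:
Start: pos=(0,0), heading=0, pen down
REPEAT 6 [
  -- iteration 1/6 --
  FD 11: (0,0) -> (11,0) [heading=0, draw]
  RT 60: heading 0 -> 300
  -- iteration 2/6 --
  FD 11: (11,0) -> (16.5,-9.526) [heading=300, draw]
  RT 60: heading 300 -> 240
  -- iteration 3/6 --
  FD 11: (16.5,-9.526) -> (11,-19.053) [heading=240, draw]
  RT 60: heading 240 -> 180
  -- iteration 4/6 --
  FD 11: (11,-19.053) -> (0,-19.053) [heading=180, draw]
  RT 60: heading 180 -> 120
  -- iteration 5/6 --
  FD 11: (0,-19.053) -> (-5.5,-9.526) [heading=120, draw]
  RT 60: heading 120 -> 60
  -- iteration 6/6 --
  FD 11: (-5.5,-9.526) -> (0,0) [heading=60, draw]
  RT 60: heading 60 -> 0
]
Final: pos=(0,0), heading=0, 6 segment(s) drawn

Start position: (0, 0)
Final position: (0, 0)
Distance = 0; < 1e-6 -> CLOSED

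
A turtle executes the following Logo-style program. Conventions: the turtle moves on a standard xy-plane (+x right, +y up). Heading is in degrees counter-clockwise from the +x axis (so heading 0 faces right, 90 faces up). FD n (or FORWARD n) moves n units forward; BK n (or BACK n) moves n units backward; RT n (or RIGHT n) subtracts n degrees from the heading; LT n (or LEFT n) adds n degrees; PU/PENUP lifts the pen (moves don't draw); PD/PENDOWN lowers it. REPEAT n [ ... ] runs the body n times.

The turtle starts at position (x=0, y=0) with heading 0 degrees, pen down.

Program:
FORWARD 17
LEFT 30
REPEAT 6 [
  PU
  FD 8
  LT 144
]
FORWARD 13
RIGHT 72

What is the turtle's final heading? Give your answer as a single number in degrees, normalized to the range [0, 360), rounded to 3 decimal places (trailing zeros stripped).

Answer: 102

Derivation:
Executing turtle program step by step:
Start: pos=(0,0), heading=0, pen down
FD 17: (0,0) -> (17,0) [heading=0, draw]
LT 30: heading 0 -> 30
REPEAT 6 [
  -- iteration 1/6 --
  PU: pen up
  FD 8: (17,0) -> (23.928,4) [heading=30, move]
  LT 144: heading 30 -> 174
  -- iteration 2/6 --
  PU: pen up
  FD 8: (23.928,4) -> (15.972,4.836) [heading=174, move]
  LT 144: heading 174 -> 318
  -- iteration 3/6 --
  PU: pen up
  FD 8: (15.972,4.836) -> (21.917,-0.517) [heading=318, move]
  LT 144: heading 318 -> 102
  -- iteration 4/6 --
  PU: pen up
  FD 8: (21.917,-0.517) -> (20.254,7.308) [heading=102, move]
  LT 144: heading 102 -> 246
  -- iteration 5/6 --
  PU: pen up
  FD 8: (20.254,7.308) -> (17,0) [heading=246, move]
  LT 144: heading 246 -> 30
  -- iteration 6/6 --
  PU: pen up
  FD 8: (17,0) -> (23.928,4) [heading=30, move]
  LT 144: heading 30 -> 174
]
FD 13: (23.928,4) -> (10.999,5.359) [heading=174, move]
RT 72: heading 174 -> 102
Final: pos=(10.999,5.359), heading=102, 1 segment(s) drawn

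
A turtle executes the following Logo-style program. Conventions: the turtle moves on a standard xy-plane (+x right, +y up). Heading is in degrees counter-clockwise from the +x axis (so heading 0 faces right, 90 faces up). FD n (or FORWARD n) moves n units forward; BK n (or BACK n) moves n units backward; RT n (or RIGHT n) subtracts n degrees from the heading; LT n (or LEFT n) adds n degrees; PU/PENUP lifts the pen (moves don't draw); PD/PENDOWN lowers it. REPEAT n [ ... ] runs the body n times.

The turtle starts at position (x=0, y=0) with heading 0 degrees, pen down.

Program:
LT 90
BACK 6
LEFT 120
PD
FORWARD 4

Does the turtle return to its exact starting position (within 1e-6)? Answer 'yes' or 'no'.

Answer: no

Derivation:
Executing turtle program step by step:
Start: pos=(0,0), heading=0, pen down
LT 90: heading 0 -> 90
BK 6: (0,0) -> (0,-6) [heading=90, draw]
LT 120: heading 90 -> 210
PD: pen down
FD 4: (0,-6) -> (-3.464,-8) [heading=210, draw]
Final: pos=(-3.464,-8), heading=210, 2 segment(s) drawn

Start position: (0, 0)
Final position: (-3.464, -8)
Distance = 8.718; >= 1e-6 -> NOT closed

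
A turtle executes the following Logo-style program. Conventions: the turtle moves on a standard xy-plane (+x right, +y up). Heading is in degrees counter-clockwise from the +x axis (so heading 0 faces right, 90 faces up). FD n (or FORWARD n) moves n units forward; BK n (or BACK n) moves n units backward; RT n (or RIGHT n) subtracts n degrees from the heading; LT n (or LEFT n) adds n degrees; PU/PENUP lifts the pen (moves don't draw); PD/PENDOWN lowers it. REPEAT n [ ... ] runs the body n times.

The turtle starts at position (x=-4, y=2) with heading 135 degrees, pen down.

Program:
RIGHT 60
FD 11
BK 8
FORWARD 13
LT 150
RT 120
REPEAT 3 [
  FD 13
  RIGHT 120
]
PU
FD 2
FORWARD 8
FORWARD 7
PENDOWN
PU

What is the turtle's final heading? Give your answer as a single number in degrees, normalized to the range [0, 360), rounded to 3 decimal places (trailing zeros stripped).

Answer: 105

Derivation:
Executing turtle program step by step:
Start: pos=(-4,2), heading=135, pen down
RT 60: heading 135 -> 75
FD 11: (-4,2) -> (-1.153,12.625) [heading=75, draw]
BK 8: (-1.153,12.625) -> (-3.224,4.898) [heading=75, draw]
FD 13: (-3.224,4.898) -> (0.141,17.455) [heading=75, draw]
LT 150: heading 75 -> 225
RT 120: heading 225 -> 105
REPEAT 3 [
  -- iteration 1/3 --
  FD 13: (0.141,17.455) -> (-3.224,30.012) [heading=105, draw]
  RT 120: heading 105 -> 345
  -- iteration 2/3 --
  FD 13: (-3.224,30.012) -> (9.333,26.647) [heading=345, draw]
  RT 120: heading 345 -> 225
  -- iteration 3/3 --
  FD 13: (9.333,26.647) -> (0.141,17.455) [heading=225, draw]
  RT 120: heading 225 -> 105
]
PU: pen up
FD 2: (0.141,17.455) -> (-0.377,19.387) [heading=105, move]
FD 8: (-0.377,19.387) -> (-2.447,27.114) [heading=105, move]
FD 7: (-2.447,27.114) -> (-4.259,33.876) [heading=105, move]
PD: pen down
PU: pen up
Final: pos=(-4.259,33.876), heading=105, 6 segment(s) drawn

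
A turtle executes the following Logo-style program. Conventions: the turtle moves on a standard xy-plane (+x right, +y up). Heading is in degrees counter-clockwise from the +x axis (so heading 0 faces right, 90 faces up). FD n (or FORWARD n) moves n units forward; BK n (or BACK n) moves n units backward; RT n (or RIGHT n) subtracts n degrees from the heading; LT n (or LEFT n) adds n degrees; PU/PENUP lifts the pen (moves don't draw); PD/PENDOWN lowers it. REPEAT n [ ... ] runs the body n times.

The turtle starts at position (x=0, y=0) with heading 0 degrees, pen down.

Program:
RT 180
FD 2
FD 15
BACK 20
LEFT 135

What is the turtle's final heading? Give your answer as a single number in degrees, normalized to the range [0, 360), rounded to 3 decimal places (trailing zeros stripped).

Executing turtle program step by step:
Start: pos=(0,0), heading=0, pen down
RT 180: heading 0 -> 180
FD 2: (0,0) -> (-2,0) [heading=180, draw]
FD 15: (-2,0) -> (-17,0) [heading=180, draw]
BK 20: (-17,0) -> (3,0) [heading=180, draw]
LT 135: heading 180 -> 315
Final: pos=(3,0), heading=315, 3 segment(s) drawn

Answer: 315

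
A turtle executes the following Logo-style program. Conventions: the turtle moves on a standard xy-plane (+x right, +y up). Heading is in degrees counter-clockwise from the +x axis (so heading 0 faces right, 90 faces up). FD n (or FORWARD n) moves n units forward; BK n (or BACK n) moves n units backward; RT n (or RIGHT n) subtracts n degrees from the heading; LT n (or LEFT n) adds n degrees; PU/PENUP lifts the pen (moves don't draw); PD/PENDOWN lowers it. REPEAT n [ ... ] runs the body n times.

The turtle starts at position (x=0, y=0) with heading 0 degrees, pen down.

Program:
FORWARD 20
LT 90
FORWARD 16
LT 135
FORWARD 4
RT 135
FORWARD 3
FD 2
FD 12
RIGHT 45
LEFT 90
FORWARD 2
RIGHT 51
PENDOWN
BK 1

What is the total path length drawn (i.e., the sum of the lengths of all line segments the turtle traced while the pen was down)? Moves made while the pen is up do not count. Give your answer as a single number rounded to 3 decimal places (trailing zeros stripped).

Executing turtle program step by step:
Start: pos=(0,0), heading=0, pen down
FD 20: (0,0) -> (20,0) [heading=0, draw]
LT 90: heading 0 -> 90
FD 16: (20,0) -> (20,16) [heading=90, draw]
LT 135: heading 90 -> 225
FD 4: (20,16) -> (17.172,13.172) [heading=225, draw]
RT 135: heading 225 -> 90
FD 3: (17.172,13.172) -> (17.172,16.172) [heading=90, draw]
FD 2: (17.172,16.172) -> (17.172,18.172) [heading=90, draw]
FD 12: (17.172,18.172) -> (17.172,30.172) [heading=90, draw]
RT 45: heading 90 -> 45
LT 90: heading 45 -> 135
FD 2: (17.172,30.172) -> (15.757,31.586) [heading=135, draw]
RT 51: heading 135 -> 84
PD: pen down
BK 1: (15.757,31.586) -> (15.653,30.591) [heading=84, draw]
Final: pos=(15.653,30.591), heading=84, 8 segment(s) drawn

Segment lengths:
  seg 1: (0,0) -> (20,0), length = 20
  seg 2: (20,0) -> (20,16), length = 16
  seg 3: (20,16) -> (17.172,13.172), length = 4
  seg 4: (17.172,13.172) -> (17.172,16.172), length = 3
  seg 5: (17.172,16.172) -> (17.172,18.172), length = 2
  seg 6: (17.172,18.172) -> (17.172,30.172), length = 12
  seg 7: (17.172,30.172) -> (15.757,31.586), length = 2
  seg 8: (15.757,31.586) -> (15.653,30.591), length = 1
Total = 60

Answer: 60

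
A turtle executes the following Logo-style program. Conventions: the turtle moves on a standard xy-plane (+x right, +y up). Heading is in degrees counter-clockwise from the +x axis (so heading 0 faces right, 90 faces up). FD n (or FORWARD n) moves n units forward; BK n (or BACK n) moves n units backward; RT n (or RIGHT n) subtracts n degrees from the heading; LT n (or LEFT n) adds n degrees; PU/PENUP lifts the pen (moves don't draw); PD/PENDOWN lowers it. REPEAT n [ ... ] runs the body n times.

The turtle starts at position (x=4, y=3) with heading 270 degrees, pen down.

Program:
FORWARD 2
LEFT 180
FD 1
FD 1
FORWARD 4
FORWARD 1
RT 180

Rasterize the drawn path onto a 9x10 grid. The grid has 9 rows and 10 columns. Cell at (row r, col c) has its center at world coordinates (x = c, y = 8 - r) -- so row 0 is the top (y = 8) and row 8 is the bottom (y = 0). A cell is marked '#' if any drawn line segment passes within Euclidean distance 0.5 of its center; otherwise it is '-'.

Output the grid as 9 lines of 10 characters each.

Answer: ----#-----
----#-----
----#-----
----#-----
----#-----
----#-----
----#-----
----#-----
----------

Derivation:
Segment 0: (4,3) -> (4,1)
Segment 1: (4,1) -> (4,2)
Segment 2: (4,2) -> (4,3)
Segment 3: (4,3) -> (4,7)
Segment 4: (4,7) -> (4,8)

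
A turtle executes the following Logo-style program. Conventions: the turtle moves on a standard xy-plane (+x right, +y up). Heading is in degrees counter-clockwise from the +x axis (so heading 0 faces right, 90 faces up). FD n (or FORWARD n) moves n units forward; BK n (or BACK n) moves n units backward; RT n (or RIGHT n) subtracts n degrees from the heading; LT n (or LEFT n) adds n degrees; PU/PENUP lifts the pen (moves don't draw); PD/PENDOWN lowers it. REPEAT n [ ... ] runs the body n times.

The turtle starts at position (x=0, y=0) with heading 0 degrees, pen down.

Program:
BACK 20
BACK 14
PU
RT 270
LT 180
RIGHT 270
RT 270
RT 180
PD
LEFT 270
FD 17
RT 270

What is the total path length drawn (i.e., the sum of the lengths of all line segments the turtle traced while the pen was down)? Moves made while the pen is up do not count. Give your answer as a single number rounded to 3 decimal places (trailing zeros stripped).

Executing turtle program step by step:
Start: pos=(0,0), heading=0, pen down
BK 20: (0,0) -> (-20,0) [heading=0, draw]
BK 14: (-20,0) -> (-34,0) [heading=0, draw]
PU: pen up
RT 270: heading 0 -> 90
LT 180: heading 90 -> 270
RT 270: heading 270 -> 0
RT 270: heading 0 -> 90
RT 180: heading 90 -> 270
PD: pen down
LT 270: heading 270 -> 180
FD 17: (-34,0) -> (-51,0) [heading=180, draw]
RT 270: heading 180 -> 270
Final: pos=(-51,0), heading=270, 3 segment(s) drawn

Segment lengths:
  seg 1: (0,0) -> (-20,0), length = 20
  seg 2: (-20,0) -> (-34,0), length = 14
  seg 3: (-34,0) -> (-51,0), length = 17
Total = 51

Answer: 51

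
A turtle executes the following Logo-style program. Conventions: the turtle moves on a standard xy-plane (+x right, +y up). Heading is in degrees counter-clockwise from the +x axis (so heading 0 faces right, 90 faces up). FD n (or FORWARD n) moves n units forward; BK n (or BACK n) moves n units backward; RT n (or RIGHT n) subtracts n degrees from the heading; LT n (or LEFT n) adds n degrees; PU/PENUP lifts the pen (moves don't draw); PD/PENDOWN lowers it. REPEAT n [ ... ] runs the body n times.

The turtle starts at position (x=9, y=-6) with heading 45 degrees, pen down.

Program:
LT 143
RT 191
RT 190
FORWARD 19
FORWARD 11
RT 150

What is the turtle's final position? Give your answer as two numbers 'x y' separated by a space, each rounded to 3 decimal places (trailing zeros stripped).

Answer: -20.231 0.749

Derivation:
Executing turtle program step by step:
Start: pos=(9,-6), heading=45, pen down
LT 143: heading 45 -> 188
RT 191: heading 188 -> 357
RT 190: heading 357 -> 167
FD 19: (9,-6) -> (-9.513,-1.726) [heading=167, draw]
FD 11: (-9.513,-1.726) -> (-20.231,0.749) [heading=167, draw]
RT 150: heading 167 -> 17
Final: pos=(-20.231,0.749), heading=17, 2 segment(s) drawn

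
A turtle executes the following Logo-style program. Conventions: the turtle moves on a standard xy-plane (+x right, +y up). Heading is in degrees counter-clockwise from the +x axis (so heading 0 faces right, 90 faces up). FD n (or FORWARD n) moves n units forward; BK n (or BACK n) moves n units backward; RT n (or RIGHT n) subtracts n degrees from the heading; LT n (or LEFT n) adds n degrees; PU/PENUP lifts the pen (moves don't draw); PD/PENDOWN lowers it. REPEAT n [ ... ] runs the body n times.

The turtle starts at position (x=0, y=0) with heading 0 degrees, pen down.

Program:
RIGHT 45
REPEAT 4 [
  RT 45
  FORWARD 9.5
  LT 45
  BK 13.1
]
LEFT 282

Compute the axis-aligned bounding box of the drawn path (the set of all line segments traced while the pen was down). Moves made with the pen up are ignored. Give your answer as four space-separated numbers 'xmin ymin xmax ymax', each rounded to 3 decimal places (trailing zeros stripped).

Answer: -37.052 -10.211 0 0

Derivation:
Executing turtle program step by step:
Start: pos=(0,0), heading=0, pen down
RT 45: heading 0 -> 315
REPEAT 4 [
  -- iteration 1/4 --
  RT 45: heading 315 -> 270
  FD 9.5: (0,0) -> (0,-9.5) [heading=270, draw]
  LT 45: heading 270 -> 315
  BK 13.1: (0,-9.5) -> (-9.263,-0.237) [heading=315, draw]
  -- iteration 2/4 --
  RT 45: heading 315 -> 270
  FD 9.5: (-9.263,-0.237) -> (-9.263,-9.737) [heading=270, draw]
  LT 45: heading 270 -> 315
  BK 13.1: (-9.263,-9.737) -> (-18.526,-0.474) [heading=315, draw]
  -- iteration 3/4 --
  RT 45: heading 315 -> 270
  FD 9.5: (-18.526,-0.474) -> (-18.526,-9.974) [heading=270, draw]
  LT 45: heading 270 -> 315
  BK 13.1: (-18.526,-9.974) -> (-27.789,-0.711) [heading=315, draw]
  -- iteration 4/4 --
  RT 45: heading 315 -> 270
  FD 9.5: (-27.789,-0.711) -> (-27.789,-10.211) [heading=270, draw]
  LT 45: heading 270 -> 315
  BK 13.1: (-27.789,-10.211) -> (-37.052,-0.948) [heading=315, draw]
]
LT 282: heading 315 -> 237
Final: pos=(-37.052,-0.948), heading=237, 8 segment(s) drawn

Segment endpoints: x in {-37.052, -27.789, -18.526, -9.263, 0, 0}, y in {-10.211, -9.974, -9.737, -9.5, -0.948, -0.711, -0.474, -0.237, 0}
xmin=-37.052, ymin=-10.211, xmax=0, ymax=0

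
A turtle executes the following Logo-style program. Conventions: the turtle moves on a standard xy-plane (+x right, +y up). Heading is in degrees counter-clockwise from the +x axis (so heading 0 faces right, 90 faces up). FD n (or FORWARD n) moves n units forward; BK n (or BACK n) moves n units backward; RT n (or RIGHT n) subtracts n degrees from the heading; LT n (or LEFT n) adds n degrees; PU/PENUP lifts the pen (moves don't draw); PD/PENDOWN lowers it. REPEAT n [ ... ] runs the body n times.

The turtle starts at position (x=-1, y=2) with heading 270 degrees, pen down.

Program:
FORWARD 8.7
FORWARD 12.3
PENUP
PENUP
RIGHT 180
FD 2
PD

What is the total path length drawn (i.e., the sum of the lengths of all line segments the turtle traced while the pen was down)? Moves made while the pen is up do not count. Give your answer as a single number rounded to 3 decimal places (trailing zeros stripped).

Answer: 21

Derivation:
Executing turtle program step by step:
Start: pos=(-1,2), heading=270, pen down
FD 8.7: (-1,2) -> (-1,-6.7) [heading=270, draw]
FD 12.3: (-1,-6.7) -> (-1,-19) [heading=270, draw]
PU: pen up
PU: pen up
RT 180: heading 270 -> 90
FD 2: (-1,-19) -> (-1,-17) [heading=90, move]
PD: pen down
Final: pos=(-1,-17), heading=90, 2 segment(s) drawn

Segment lengths:
  seg 1: (-1,2) -> (-1,-6.7), length = 8.7
  seg 2: (-1,-6.7) -> (-1,-19), length = 12.3
Total = 21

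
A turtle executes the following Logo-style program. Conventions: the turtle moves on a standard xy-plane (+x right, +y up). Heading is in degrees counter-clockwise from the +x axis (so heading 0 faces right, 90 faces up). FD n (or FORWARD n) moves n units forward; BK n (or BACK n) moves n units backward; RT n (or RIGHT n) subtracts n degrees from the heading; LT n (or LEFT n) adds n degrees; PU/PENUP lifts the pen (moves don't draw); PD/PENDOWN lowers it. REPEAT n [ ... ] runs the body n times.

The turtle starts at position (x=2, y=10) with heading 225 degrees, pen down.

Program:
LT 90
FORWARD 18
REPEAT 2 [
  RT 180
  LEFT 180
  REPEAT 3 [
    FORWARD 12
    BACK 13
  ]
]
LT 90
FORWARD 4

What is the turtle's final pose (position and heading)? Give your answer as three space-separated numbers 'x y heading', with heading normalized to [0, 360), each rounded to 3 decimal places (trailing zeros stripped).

Executing turtle program step by step:
Start: pos=(2,10), heading=225, pen down
LT 90: heading 225 -> 315
FD 18: (2,10) -> (14.728,-2.728) [heading=315, draw]
REPEAT 2 [
  -- iteration 1/2 --
  RT 180: heading 315 -> 135
  LT 180: heading 135 -> 315
  REPEAT 3 [
    -- iteration 1/3 --
    FD 12: (14.728,-2.728) -> (23.213,-11.213) [heading=315, draw]
    BK 13: (23.213,-11.213) -> (14.021,-2.021) [heading=315, draw]
    -- iteration 2/3 --
    FD 12: (14.021,-2.021) -> (22.506,-10.506) [heading=315, draw]
    BK 13: (22.506,-10.506) -> (13.314,-1.314) [heading=315, draw]
    -- iteration 3/3 --
    FD 12: (13.314,-1.314) -> (21.799,-9.799) [heading=315, draw]
    BK 13: (21.799,-9.799) -> (12.607,-0.607) [heading=315, draw]
  ]
  -- iteration 2/2 --
  RT 180: heading 315 -> 135
  LT 180: heading 135 -> 315
  REPEAT 3 [
    -- iteration 1/3 --
    FD 12: (12.607,-0.607) -> (21.092,-9.092) [heading=315, draw]
    BK 13: (21.092,-9.092) -> (11.899,0.101) [heading=315, draw]
    -- iteration 2/3 --
    FD 12: (11.899,0.101) -> (20.385,-8.385) [heading=315, draw]
    BK 13: (20.385,-8.385) -> (11.192,0.808) [heading=315, draw]
    -- iteration 3/3 --
    FD 12: (11.192,0.808) -> (19.678,-7.678) [heading=315, draw]
    BK 13: (19.678,-7.678) -> (10.485,1.515) [heading=315, draw]
  ]
]
LT 90: heading 315 -> 45
FD 4: (10.485,1.515) -> (13.314,4.343) [heading=45, draw]
Final: pos=(13.314,4.343), heading=45, 14 segment(s) drawn

Answer: 13.314 4.343 45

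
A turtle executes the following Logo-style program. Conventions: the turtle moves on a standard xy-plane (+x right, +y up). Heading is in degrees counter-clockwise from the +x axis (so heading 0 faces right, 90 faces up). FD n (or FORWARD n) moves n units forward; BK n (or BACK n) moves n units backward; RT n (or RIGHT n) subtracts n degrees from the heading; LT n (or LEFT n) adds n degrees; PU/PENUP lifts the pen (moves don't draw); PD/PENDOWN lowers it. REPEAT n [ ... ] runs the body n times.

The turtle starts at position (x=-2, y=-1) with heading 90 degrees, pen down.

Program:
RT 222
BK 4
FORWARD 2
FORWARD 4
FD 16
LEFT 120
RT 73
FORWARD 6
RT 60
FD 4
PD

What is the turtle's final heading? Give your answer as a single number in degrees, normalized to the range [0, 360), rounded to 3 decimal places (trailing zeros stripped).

Answer: 215

Derivation:
Executing turtle program step by step:
Start: pos=(-2,-1), heading=90, pen down
RT 222: heading 90 -> 228
BK 4: (-2,-1) -> (0.677,1.973) [heading=228, draw]
FD 2: (0.677,1.973) -> (-0.662,0.486) [heading=228, draw]
FD 4: (-0.662,0.486) -> (-3.338,-2.486) [heading=228, draw]
FD 16: (-3.338,-2.486) -> (-14.044,-14.377) [heading=228, draw]
LT 120: heading 228 -> 348
RT 73: heading 348 -> 275
FD 6: (-14.044,-14.377) -> (-13.521,-20.354) [heading=275, draw]
RT 60: heading 275 -> 215
FD 4: (-13.521,-20.354) -> (-16.798,-22.648) [heading=215, draw]
PD: pen down
Final: pos=(-16.798,-22.648), heading=215, 6 segment(s) drawn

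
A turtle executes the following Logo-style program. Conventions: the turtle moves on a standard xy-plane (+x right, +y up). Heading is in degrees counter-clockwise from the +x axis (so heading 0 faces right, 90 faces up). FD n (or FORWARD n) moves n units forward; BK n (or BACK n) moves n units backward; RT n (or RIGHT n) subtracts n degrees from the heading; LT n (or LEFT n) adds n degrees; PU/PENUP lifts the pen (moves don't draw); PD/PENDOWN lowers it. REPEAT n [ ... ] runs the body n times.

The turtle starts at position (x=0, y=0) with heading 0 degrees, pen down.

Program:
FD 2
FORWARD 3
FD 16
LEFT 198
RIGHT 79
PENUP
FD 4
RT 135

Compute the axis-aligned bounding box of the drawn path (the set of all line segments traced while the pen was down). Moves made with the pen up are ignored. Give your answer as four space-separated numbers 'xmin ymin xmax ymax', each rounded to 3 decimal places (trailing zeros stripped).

Answer: 0 0 21 0

Derivation:
Executing turtle program step by step:
Start: pos=(0,0), heading=0, pen down
FD 2: (0,0) -> (2,0) [heading=0, draw]
FD 3: (2,0) -> (5,0) [heading=0, draw]
FD 16: (5,0) -> (21,0) [heading=0, draw]
LT 198: heading 0 -> 198
RT 79: heading 198 -> 119
PU: pen up
FD 4: (21,0) -> (19.061,3.498) [heading=119, move]
RT 135: heading 119 -> 344
Final: pos=(19.061,3.498), heading=344, 3 segment(s) drawn

Segment endpoints: x in {0, 2, 5, 21}, y in {0}
xmin=0, ymin=0, xmax=21, ymax=0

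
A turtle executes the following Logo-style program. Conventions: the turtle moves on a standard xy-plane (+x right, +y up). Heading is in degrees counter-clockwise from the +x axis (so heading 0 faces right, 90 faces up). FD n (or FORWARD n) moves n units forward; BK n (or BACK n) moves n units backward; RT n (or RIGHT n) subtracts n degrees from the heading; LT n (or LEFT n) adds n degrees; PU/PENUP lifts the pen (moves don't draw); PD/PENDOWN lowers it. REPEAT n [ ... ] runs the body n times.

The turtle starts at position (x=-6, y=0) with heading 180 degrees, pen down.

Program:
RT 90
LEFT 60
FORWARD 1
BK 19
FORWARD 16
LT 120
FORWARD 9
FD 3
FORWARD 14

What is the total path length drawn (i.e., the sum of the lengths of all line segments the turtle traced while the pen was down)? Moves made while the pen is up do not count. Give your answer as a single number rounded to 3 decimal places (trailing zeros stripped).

Executing turtle program step by step:
Start: pos=(-6,0), heading=180, pen down
RT 90: heading 180 -> 90
LT 60: heading 90 -> 150
FD 1: (-6,0) -> (-6.866,0.5) [heading=150, draw]
BK 19: (-6.866,0.5) -> (9.588,-9) [heading=150, draw]
FD 16: (9.588,-9) -> (-4.268,-1) [heading=150, draw]
LT 120: heading 150 -> 270
FD 9: (-4.268,-1) -> (-4.268,-10) [heading=270, draw]
FD 3: (-4.268,-10) -> (-4.268,-13) [heading=270, draw]
FD 14: (-4.268,-13) -> (-4.268,-27) [heading=270, draw]
Final: pos=(-4.268,-27), heading=270, 6 segment(s) drawn

Segment lengths:
  seg 1: (-6,0) -> (-6.866,0.5), length = 1
  seg 2: (-6.866,0.5) -> (9.588,-9), length = 19
  seg 3: (9.588,-9) -> (-4.268,-1), length = 16
  seg 4: (-4.268,-1) -> (-4.268,-10), length = 9
  seg 5: (-4.268,-10) -> (-4.268,-13), length = 3
  seg 6: (-4.268,-13) -> (-4.268,-27), length = 14
Total = 62

Answer: 62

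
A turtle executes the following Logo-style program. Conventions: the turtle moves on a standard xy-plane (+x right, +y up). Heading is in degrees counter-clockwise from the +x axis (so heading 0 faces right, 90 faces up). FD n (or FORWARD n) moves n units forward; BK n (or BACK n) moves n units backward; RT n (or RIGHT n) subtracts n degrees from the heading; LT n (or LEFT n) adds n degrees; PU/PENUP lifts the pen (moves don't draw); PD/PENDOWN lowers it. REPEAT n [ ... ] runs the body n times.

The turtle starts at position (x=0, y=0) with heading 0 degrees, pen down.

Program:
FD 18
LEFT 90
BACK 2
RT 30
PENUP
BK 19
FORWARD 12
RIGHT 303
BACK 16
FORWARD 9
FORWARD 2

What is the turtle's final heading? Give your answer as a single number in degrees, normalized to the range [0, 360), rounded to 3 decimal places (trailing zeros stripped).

Executing turtle program step by step:
Start: pos=(0,0), heading=0, pen down
FD 18: (0,0) -> (18,0) [heading=0, draw]
LT 90: heading 0 -> 90
BK 2: (18,0) -> (18,-2) [heading=90, draw]
RT 30: heading 90 -> 60
PU: pen up
BK 19: (18,-2) -> (8.5,-18.454) [heading=60, move]
FD 12: (8.5,-18.454) -> (14.5,-8.062) [heading=60, move]
RT 303: heading 60 -> 117
BK 16: (14.5,-8.062) -> (21.764,-22.318) [heading=117, move]
FD 9: (21.764,-22.318) -> (17.678,-14.299) [heading=117, move]
FD 2: (17.678,-14.299) -> (16.77,-12.517) [heading=117, move]
Final: pos=(16.77,-12.517), heading=117, 2 segment(s) drawn

Answer: 117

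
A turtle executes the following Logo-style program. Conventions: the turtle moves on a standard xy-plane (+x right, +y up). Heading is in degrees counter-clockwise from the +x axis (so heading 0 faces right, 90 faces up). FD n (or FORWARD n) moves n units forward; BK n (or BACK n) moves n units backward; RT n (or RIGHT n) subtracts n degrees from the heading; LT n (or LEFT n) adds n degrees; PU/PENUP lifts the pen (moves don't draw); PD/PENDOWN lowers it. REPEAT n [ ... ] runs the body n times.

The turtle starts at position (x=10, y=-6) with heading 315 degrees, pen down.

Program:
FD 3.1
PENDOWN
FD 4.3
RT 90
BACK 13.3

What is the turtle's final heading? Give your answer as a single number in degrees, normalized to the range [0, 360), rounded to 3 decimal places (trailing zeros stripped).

Answer: 225

Derivation:
Executing turtle program step by step:
Start: pos=(10,-6), heading=315, pen down
FD 3.1: (10,-6) -> (12.192,-8.192) [heading=315, draw]
PD: pen down
FD 4.3: (12.192,-8.192) -> (15.233,-11.233) [heading=315, draw]
RT 90: heading 315 -> 225
BK 13.3: (15.233,-11.233) -> (24.637,-1.828) [heading=225, draw]
Final: pos=(24.637,-1.828), heading=225, 3 segment(s) drawn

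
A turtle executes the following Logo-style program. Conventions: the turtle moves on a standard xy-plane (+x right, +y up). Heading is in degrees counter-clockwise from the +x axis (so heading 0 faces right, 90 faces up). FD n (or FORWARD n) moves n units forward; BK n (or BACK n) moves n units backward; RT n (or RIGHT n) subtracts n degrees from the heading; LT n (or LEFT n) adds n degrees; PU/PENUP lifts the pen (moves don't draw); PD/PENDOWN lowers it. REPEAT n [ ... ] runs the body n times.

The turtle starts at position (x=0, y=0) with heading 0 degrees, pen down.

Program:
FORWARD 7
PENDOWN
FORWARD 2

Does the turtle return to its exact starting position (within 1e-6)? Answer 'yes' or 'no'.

Executing turtle program step by step:
Start: pos=(0,0), heading=0, pen down
FD 7: (0,0) -> (7,0) [heading=0, draw]
PD: pen down
FD 2: (7,0) -> (9,0) [heading=0, draw]
Final: pos=(9,0), heading=0, 2 segment(s) drawn

Start position: (0, 0)
Final position: (9, 0)
Distance = 9; >= 1e-6 -> NOT closed

Answer: no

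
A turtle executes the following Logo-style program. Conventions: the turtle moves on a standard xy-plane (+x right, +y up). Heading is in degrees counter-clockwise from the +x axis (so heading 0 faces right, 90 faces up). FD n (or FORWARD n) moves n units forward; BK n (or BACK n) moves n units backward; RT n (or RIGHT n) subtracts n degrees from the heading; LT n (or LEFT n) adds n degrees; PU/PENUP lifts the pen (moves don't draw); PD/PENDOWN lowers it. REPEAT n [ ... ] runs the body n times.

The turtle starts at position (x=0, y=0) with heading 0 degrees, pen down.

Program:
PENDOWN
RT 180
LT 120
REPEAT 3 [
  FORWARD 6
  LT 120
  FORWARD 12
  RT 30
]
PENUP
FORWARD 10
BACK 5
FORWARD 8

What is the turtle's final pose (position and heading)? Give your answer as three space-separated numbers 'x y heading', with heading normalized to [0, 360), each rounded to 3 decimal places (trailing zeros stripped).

Executing turtle program step by step:
Start: pos=(0,0), heading=0, pen down
PD: pen down
RT 180: heading 0 -> 180
LT 120: heading 180 -> 300
REPEAT 3 [
  -- iteration 1/3 --
  FD 6: (0,0) -> (3,-5.196) [heading=300, draw]
  LT 120: heading 300 -> 60
  FD 12: (3,-5.196) -> (9,5.196) [heading=60, draw]
  RT 30: heading 60 -> 30
  -- iteration 2/3 --
  FD 6: (9,5.196) -> (14.196,8.196) [heading=30, draw]
  LT 120: heading 30 -> 150
  FD 12: (14.196,8.196) -> (3.804,14.196) [heading=150, draw]
  RT 30: heading 150 -> 120
  -- iteration 3/3 --
  FD 6: (3.804,14.196) -> (0.804,19.392) [heading=120, draw]
  LT 120: heading 120 -> 240
  FD 12: (0.804,19.392) -> (-5.196,9) [heading=240, draw]
  RT 30: heading 240 -> 210
]
PU: pen up
FD 10: (-5.196,9) -> (-13.856,4) [heading=210, move]
BK 5: (-13.856,4) -> (-9.526,6.5) [heading=210, move]
FD 8: (-9.526,6.5) -> (-16.454,2.5) [heading=210, move]
Final: pos=(-16.454,2.5), heading=210, 6 segment(s) drawn

Answer: -16.454 2.5 210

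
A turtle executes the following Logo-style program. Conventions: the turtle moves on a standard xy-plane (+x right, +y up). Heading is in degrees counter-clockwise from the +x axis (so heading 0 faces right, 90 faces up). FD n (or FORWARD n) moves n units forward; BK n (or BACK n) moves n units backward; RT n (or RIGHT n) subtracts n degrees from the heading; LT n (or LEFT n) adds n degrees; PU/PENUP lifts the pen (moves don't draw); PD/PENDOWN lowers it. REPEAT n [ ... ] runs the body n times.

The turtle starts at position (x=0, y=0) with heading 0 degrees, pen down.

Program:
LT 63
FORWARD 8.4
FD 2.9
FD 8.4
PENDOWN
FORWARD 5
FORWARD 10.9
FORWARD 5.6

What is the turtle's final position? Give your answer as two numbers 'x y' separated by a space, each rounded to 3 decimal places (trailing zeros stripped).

Executing turtle program step by step:
Start: pos=(0,0), heading=0, pen down
LT 63: heading 0 -> 63
FD 8.4: (0,0) -> (3.814,7.484) [heading=63, draw]
FD 2.9: (3.814,7.484) -> (5.13,10.068) [heading=63, draw]
FD 8.4: (5.13,10.068) -> (8.944,17.553) [heading=63, draw]
PD: pen down
FD 5: (8.944,17.553) -> (11.214,22.008) [heading=63, draw]
FD 10.9: (11.214,22.008) -> (16.162,31.72) [heading=63, draw]
FD 5.6: (16.162,31.72) -> (18.704,36.709) [heading=63, draw]
Final: pos=(18.704,36.709), heading=63, 6 segment(s) drawn

Answer: 18.704 36.709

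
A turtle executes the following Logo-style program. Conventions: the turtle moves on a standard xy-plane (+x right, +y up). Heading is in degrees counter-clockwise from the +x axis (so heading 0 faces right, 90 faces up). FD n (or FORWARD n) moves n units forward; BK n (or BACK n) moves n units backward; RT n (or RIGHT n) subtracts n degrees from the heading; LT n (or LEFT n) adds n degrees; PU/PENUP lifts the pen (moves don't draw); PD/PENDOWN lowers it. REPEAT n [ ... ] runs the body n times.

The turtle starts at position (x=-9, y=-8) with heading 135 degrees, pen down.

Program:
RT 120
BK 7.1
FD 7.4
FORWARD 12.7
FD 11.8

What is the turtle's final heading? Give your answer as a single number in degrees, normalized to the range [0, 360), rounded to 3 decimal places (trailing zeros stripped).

Executing turtle program step by step:
Start: pos=(-9,-8), heading=135, pen down
RT 120: heading 135 -> 15
BK 7.1: (-9,-8) -> (-15.858,-9.838) [heading=15, draw]
FD 7.4: (-15.858,-9.838) -> (-8.71,-7.922) [heading=15, draw]
FD 12.7: (-8.71,-7.922) -> (3.557,-4.635) [heading=15, draw]
FD 11.8: (3.557,-4.635) -> (14.955,-1.581) [heading=15, draw]
Final: pos=(14.955,-1.581), heading=15, 4 segment(s) drawn

Answer: 15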